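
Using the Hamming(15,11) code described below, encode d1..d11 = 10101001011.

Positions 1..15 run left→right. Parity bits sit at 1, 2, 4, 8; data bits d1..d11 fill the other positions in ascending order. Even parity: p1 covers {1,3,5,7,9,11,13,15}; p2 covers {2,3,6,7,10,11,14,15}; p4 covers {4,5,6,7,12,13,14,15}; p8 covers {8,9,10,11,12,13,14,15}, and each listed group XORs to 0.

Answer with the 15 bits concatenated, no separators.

101001001001011

Place data at non-parity positions: p1 p2 1 p4 0 1 0 p8 1 0 0 1 0 1 1
p1 (pos 1,3,5,7,9,11,13,15): XOR of data positions = 1⊕0⊕0⊕1⊕0⊕0⊕1 = 1
p2 (pos 2,3,6,7,10,11,14,15): XOR of data positions = 1⊕1⊕0⊕0⊕0⊕1⊕1 = 0
p4 (pos 4,5,6,7,12,13,14,15): XOR of data positions = 0⊕1⊕0⊕1⊕0⊕1⊕1 = 0
p8 (pos 8,9,10,11,12,13,14,15): XOR of data positions = 1⊕0⊕0⊕1⊕0⊕1⊕1 = 0
Codeword: 101001001001011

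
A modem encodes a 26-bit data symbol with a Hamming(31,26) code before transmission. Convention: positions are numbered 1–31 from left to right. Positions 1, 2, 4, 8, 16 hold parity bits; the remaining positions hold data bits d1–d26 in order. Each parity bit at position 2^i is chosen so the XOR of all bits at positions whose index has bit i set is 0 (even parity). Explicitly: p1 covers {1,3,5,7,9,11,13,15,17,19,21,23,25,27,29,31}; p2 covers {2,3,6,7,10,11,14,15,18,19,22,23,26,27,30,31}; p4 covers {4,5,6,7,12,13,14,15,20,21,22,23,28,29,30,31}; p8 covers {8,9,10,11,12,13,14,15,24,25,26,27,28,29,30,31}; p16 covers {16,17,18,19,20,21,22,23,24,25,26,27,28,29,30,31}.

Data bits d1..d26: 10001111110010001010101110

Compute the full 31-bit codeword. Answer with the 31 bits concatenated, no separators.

1011000111111101010001010101110

Place data at non-parity positions: p1 p2 1 p4 0 0 0 p8 1 1 1 1 1 1 0 p16 0 1 0 0 0 1 0 1 0 1 0 1 1 1 0
p1 (pos 1,3,5,7,9,11,13,15,17,19,21,23,25,27,29,31): XOR of data positions = 1⊕0⊕0⊕1⊕1⊕1⊕0⊕0⊕0⊕0⊕0⊕0⊕0⊕1⊕0 = 1
p2 (pos 2,3,6,7,10,11,14,15,18,19,22,23,26,27,30,31): XOR of data positions = 1⊕0⊕0⊕1⊕1⊕1⊕0⊕1⊕0⊕1⊕0⊕1⊕0⊕1⊕0 = 0
p4 (pos 4,5,6,7,12,13,14,15,20,21,22,23,28,29,30,31): XOR of data positions = 0⊕0⊕0⊕1⊕1⊕1⊕0⊕0⊕0⊕1⊕0⊕1⊕1⊕1⊕0 = 1
p8 (pos 8,9,10,11,12,13,14,15,24,25,26,27,28,29,30,31): XOR of data positions = 1⊕1⊕1⊕1⊕1⊕1⊕0⊕1⊕0⊕1⊕0⊕1⊕1⊕1⊕0 = 1
p16 (pos 16,17,18,19,20,21,22,23,24,25,26,27,28,29,30,31): XOR of data positions = 0⊕1⊕0⊕0⊕0⊕1⊕0⊕1⊕0⊕1⊕0⊕1⊕1⊕1⊕0 = 1
Codeword: 1011000111111101010001010101110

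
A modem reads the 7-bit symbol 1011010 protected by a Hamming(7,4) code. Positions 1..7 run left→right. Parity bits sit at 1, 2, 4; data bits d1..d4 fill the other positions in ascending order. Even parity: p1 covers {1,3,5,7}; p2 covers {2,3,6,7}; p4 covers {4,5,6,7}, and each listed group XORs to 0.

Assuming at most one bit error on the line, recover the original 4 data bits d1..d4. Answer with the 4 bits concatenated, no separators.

s1 (pos 1,3,5,7): 1⊕1⊕0⊕0 = 0
s2 (pos 2,3,6,7): 0⊕1⊕1⊕0 = 0
s4 (pos 4,5,6,7): 1⊕0⊕1⊕0 = 0
Syndrome s4…s1 = 000 → no error.
Read data bits from positions 3,5,6,7: 1010

1010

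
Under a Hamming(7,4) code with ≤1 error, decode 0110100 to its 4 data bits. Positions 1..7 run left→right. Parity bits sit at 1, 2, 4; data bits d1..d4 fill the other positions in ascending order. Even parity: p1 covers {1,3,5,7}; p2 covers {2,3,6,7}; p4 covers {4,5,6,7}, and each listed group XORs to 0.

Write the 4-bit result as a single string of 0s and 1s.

s1 (pos 1,3,5,7): 0⊕1⊕1⊕0 = 0
s2 (pos 2,3,6,7): 1⊕1⊕0⊕0 = 0
s4 (pos 4,5,6,7): 0⊕1⊕0⊕0 = 1
Syndrome s4…s1 = 100 → error at position 4.
Flip position 4: 0110100 → 0111100
Read data bits from positions 3,5,6,7: 1100

1100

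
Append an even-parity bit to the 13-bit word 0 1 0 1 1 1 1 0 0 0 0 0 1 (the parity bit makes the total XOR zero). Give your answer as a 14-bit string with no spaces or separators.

XOR of the 13 data bits: 0⊕1⊕0⊕1⊕1⊕1⊕1⊕0⊕0⊕0⊕0⊕0⊕1 = 0
Parity bit = 0 (so all 14 bits XOR to 0).

01011110000010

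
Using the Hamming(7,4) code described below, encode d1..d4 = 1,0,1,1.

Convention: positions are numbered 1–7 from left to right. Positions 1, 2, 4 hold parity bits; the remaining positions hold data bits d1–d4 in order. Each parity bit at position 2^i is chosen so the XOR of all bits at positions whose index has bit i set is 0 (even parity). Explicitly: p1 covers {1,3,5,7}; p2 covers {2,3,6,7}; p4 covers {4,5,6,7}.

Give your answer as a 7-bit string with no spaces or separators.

Place data at non-parity positions: p1 p2 1 p4 0 1 1
p1 (pos 1,3,5,7): XOR of data positions = 1⊕0⊕1 = 0
p2 (pos 2,3,6,7): XOR of data positions = 1⊕1⊕1 = 1
p4 (pos 4,5,6,7): XOR of data positions = 0⊕1⊕1 = 0
Codeword: 0110011

0110011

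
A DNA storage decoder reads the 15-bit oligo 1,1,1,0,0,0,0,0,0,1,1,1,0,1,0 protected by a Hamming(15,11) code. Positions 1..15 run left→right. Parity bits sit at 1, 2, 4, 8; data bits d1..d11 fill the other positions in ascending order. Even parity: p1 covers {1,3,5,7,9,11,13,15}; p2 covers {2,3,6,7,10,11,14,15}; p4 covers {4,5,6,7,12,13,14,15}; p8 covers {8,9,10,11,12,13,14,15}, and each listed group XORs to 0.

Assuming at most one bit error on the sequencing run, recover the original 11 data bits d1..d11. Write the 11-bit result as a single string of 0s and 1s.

s1 (pos 1,3,5,7,9,11,13,15): 1⊕1⊕0⊕0⊕0⊕1⊕0⊕0 = 1
s2 (pos 2,3,6,7,10,11,14,15): 1⊕1⊕0⊕0⊕1⊕1⊕1⊕0 = 1
s4 (pos 4,5,6,7,12,13,14,15): 0⊕0⊕0⊕0⊕1⊕0⊕1⊕0 = 0
s8 (pos 8,9,10,11,12,13,14,15): 0⊕0⊕1⊕1⊕1⊕0⊕1⊕0 = 0
Syndrome s8…s1 = 0011 → error at position 3.
Flip position 3: 111000000111010 → 110000000111010
Read data bits from positions 3,5,6,7,9,10,11,12,13,14,15: 00000111010

00000111010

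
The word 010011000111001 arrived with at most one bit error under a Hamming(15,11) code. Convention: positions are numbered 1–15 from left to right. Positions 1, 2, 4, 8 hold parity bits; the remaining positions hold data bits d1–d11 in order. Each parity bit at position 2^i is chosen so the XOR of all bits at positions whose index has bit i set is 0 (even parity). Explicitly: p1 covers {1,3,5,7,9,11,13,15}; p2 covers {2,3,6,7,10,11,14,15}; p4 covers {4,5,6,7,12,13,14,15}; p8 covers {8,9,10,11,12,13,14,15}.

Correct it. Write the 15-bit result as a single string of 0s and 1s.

s1 (pos 1,3,5,7,9,11,13,15): 0⊕0⊕1⊕0⊕0⊕1⊕0⊕1 = 1
s2 (pos 2,3,6,7,10,11,14,15): 1⊕0⊕1⊕0⊕1⊕1⊕0⊕1 = 1
s4 (pos 4,5,6,7,12,13,14,15): 0⊕1⊕1⊕0⊕1⊕0⊕0⊕1 = 0
s8 (pos 8,9,10,11,12,13,14,15): 0⊕0⊕1⊕1⊕1⊕0⊕0⊕1 = 0
Syndrome s8…s1 = 0011 → error at position 3.
Flip position 3: 010011000111001 → 011011000111001

011011000111001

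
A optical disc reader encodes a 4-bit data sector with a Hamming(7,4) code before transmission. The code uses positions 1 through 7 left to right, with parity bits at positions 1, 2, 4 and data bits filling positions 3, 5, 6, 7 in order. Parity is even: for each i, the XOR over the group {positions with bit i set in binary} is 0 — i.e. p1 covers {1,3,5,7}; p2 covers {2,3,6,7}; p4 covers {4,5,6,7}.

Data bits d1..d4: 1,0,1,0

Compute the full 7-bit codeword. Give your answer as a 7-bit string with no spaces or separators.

1011010

Place data at non-parity positions: p1 p2 1 p4 0 1 0
p1 (pos 1,3,5,7): XOR of data positions = 1⊕0⊕0 = 1
p2 (pos 2,3,6,7): XOR of data positions = 1⊕1⊕0 = 0
p4 (pos 4,5,6,7): XOR of data positions = 0⊕1⊕0 = 1
Codeword: 1011010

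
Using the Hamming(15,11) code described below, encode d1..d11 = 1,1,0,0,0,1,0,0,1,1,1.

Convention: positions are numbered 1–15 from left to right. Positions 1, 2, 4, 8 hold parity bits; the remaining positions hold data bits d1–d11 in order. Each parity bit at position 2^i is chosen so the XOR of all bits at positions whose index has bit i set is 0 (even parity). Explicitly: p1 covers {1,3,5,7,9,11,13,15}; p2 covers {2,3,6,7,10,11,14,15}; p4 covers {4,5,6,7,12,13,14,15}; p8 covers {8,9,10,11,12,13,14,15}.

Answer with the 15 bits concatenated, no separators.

Place data at non-parity positions: p1 p2 1 p4 1 0 0 p8 0 1 0 0 1 1 1
p1 (pos 1,3,5,7,9,11,13,15): XOR of data positions = 1⊕1⊕0⊕0⊕0⊕1⊕1 = 0
p2 (pos 2,3,6,7,10,11,14,15): XOR of data positions = 1⊕0⊕0⊕1⊕0⊕1⊕1 = 0
p4 (pos 4,5,6,7,12,13,14,15): XOR of data positions = 1⊕0⊕0⊕0⊕1⊕1⊕1 = 0
p8 (pos 8,9,10,11,12,13,14,15): XOR of data positions = 0⊕1⊕0⊕0⊕1⊕1⊕1 = 0
Codeword: 001010000100111

001010000100111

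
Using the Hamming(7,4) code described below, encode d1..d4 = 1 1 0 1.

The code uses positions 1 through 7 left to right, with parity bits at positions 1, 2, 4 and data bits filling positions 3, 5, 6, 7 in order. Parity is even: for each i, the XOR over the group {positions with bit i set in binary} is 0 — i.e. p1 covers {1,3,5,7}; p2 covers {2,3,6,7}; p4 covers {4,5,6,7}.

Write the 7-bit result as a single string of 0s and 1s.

Place data at non-parity positions: p1 p2 1 p4 1 0 1
p1 (pos 1,3,5,7): XOR of data positions = 1⊕1⊕1 = 1
p2 (pos 2,3,6,7): XOR of data positions = 1⊕0⊕1 = 0
p4 (pos 4,5,6,7): XOR of data positions = 1⊕0⊕1 = 0
Codeword: 1010101

1010101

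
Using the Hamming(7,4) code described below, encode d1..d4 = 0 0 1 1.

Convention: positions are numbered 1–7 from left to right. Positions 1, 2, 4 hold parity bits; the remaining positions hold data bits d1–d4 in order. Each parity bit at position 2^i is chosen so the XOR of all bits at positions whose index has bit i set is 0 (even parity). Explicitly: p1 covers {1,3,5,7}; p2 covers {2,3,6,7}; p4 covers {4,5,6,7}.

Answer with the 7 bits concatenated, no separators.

Place data at non-parity positions: p1 p2 0 p4 0 1 1
p1 (pos 1,3,5,7): XOR of data positions = 0⊕0⊕1 = 1
p2 (pos 2,3,6,7): XOR of data positions = 0⊕1⊕1 = 0
p4 (pos 4,5,6,7): XOR of data positions = 0⊕1⊕1 = 0
Codeword: 1000011

1000011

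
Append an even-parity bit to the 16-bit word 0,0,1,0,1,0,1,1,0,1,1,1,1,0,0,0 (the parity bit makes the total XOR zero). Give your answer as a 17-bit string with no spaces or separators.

00101011011110000

XOR of the 16 data bits: 0⊕0⊕1⊕0⊕1⊕0⊕1⊕1⊕0⊕1⊕1⊕1⊕1⊕0⊕0⊕0 = 0
Parity bit = 0 (so all 17 bits XOR to 0).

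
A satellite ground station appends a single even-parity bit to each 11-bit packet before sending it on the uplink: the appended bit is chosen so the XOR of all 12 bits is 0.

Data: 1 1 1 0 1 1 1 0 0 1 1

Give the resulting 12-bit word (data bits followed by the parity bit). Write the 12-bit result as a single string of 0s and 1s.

111011100110

XOR of the 11 data bits: 1⊕1⊕1⊕0⊕1⊕1⊕1⊕0⊕0⊕1⊕1 = 0
Parity bit = 0 (so all 12 bits XOR to 0).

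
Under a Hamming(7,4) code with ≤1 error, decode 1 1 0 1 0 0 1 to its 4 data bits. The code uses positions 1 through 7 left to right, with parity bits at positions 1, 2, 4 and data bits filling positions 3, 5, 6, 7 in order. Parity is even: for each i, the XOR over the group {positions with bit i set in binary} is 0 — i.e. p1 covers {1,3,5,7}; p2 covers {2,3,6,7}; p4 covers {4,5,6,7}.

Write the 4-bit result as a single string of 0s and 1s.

s1 (pos 1,3,5,7): 1⊕0⊕0⊕1 = 0
s2 (pos 2,3,6,7): 1⊕0⊕0⊕1 = 0
s4 (pos 4,5,6,7): 1⊕0⊕0⊕1 = 0
Syndrome s4…s1 = 000 → no error.
Read data bits from positions 3,5,6,7: 0001

0001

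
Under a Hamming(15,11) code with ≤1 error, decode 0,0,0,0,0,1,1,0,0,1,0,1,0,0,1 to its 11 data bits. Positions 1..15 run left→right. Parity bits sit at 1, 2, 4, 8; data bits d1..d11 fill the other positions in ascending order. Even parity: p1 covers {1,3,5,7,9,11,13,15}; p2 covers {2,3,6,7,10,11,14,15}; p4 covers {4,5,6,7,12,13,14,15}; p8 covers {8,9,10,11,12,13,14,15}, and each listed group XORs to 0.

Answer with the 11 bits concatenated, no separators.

s1 (pos 1,3,5,7,9,11,13,15): 0⊕0⊕0⊕1⊕0⊕0⊕0⊕1 = 0
s2 (pos 2,3,6,7,10,11,14,15): 0⊕0⊕1⊕1⊕1⊕0⊕0⊕1 = 0
s4 (pos 4,5,6,7,12,13,14,15): 0⊕0⊕1⊕1⊕1⊕0⊕0⊕1 = 0
s8 (pos 8,9,10,11,12,13,14,15): 0⊕0⊕1⊕0⊕1⊕0⊕0⊕1 = 1
Syndrome s8…s1 = 1000 → error at position 8.
Flip position 8: 000001100101001 → 000001110101001
Read data bits from positions 3,5,6,7,9,10,11,12,13,14,15: 00110101001

00110101001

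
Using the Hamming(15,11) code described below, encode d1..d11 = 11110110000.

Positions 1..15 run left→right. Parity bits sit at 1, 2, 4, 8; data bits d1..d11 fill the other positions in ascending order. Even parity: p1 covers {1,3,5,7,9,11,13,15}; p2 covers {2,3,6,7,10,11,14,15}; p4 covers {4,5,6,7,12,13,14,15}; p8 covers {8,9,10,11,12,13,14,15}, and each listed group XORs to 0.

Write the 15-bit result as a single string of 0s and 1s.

Place data at non-parity positions: p1 p2 1 p4 1 1 1 p8 0 1 1 0 0 0 0
p1 (pos 1,3,5,7,9,11,13,15): XOR of data positions = 1⊕1⊕1⊕0⊕1⊕0⊕0 = 0
p2 (pos 2,3,6,7,10,11,14,15): XOR of data positions = 1⊕1⊕1⊕1⊕1⊕0⊕0 = 1
p4 (pos 4,5,6,7,12,13,14,15): XOR of data positions = 1⊕1⊕1⊕0⊕0⊕0⊕0 = 1
p8 (pos 8,9,10,11,12,13,14,15): XOR of data positions = 0⊕1⊕1⊕0⊕0⊕0⊕0 = 0
Codeword: 011111100110000

011111100110000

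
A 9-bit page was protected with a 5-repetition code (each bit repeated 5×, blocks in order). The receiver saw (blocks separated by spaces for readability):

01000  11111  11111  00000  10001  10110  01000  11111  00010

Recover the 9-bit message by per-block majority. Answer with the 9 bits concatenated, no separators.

011001010

Block 1 (01000): 1 one → 0
Block 2 (11111): 5 ones → 1
Block 3 (11111): 5 ones → 1
Block 4 (00000): 0 ones → 0
Block 5 (10001): 2 ones → 0
Block 6 (10110): 3 ones → 1
Block 7 (01000): 1 one → 0
Block 8 (11111): 5 ones → 1
Block 9 (00010): 1 one → 0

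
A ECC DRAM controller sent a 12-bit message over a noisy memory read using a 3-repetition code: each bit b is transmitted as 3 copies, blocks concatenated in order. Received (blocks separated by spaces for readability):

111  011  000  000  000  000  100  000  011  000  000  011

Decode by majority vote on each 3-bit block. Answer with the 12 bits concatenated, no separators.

110000001001

Block 1 (111): 3 ones → 1
Block 2 (011): 2 ones → 1
Block 3 (000): 0 ones → 0
Block 4 (000): 0 ones → 0
Block 5 (000): 0 ones → 0
Block 6 (000): 0 ones → 0
Block 7 (100): 1 one → 0
Block 8 (000): 0 ones → 0
Block 9 (011): 2 ones → 1
Block 10 (000): 0 ones → 0
Block 11 (000): 0 ones → 0
Block 12 (011): 2 ones → 1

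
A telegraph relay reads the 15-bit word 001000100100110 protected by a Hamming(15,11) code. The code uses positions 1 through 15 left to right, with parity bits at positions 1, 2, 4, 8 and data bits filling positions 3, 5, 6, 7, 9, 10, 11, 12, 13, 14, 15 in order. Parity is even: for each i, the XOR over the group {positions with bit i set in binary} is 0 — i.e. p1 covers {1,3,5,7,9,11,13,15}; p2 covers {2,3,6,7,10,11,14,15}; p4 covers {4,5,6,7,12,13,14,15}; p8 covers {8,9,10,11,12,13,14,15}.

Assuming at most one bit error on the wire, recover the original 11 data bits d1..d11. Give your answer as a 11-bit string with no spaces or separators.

s1 (pos 1,3,5,7,9,11,13,15): 0⊕1⊕0⊕1⊕0⊕0⊕1⊕0 = 1
s2 (pos 2,3,6,7,10,11,14,15): 0⊕1⊕0⊕1⊕1⊕0⊕1⊕0 = 0
s4 (pos 4,5,6,7,12,13,14,15): 0⊕0⊕0⊕1⊕0⊕1⊕1⊕0 = 1
s8 (pos 8,9,10,11,12,13,14,15): 0⊕0⊕1⊕0⊕0⊕1⊕1⊕0 = 1
Syndrome s8…s1 = 1101 → error at position 13.
Flip position 13: 001000100100110 → 001000100100010
Read data bits from positions 3,5,6,7,9,10,11,12,13,14,15: 10010100010

10010100010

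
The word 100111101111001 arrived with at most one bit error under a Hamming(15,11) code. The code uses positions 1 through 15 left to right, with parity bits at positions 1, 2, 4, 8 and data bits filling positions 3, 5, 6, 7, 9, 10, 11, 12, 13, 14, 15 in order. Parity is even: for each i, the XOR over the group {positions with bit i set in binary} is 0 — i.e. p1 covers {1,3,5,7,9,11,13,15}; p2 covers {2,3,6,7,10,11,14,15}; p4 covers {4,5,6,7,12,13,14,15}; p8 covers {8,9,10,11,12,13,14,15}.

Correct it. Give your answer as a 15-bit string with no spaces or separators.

100111101011001

s1 (pos 1,3,5,7,9,11,13,15): 1⊕0⊕1⊕1⊕1⊕1⊕0⊕1 = 0
s2 (pos 2,3,6,7,10,11,14,15): 0⊕0⊕1⊕1⊕1⊕1⊕0⊕1 = 1
s4 (pos 4,5,6,7,12,13,14,15): 1⊕1⊕1⊕1⊕1⊕0⊕0⊕1 = 0
s8 (pos 8,9,10,11,12,13,14,15): 0⊕1⊕1⊕1⊕1⊕0⊕0⊕1 = 1
Syndrome s8…s1 = 1010 → error at position 10.
Flip position 10: 100111101111001 → 100111101011001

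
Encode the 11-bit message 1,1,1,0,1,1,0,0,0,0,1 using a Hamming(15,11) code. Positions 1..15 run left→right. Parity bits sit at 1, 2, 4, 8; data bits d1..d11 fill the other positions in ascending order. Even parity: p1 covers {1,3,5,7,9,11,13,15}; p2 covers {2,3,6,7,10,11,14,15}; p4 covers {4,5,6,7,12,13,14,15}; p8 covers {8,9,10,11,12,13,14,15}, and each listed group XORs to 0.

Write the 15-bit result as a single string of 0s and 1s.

001111011100001

Place data at non-parity positions: p1 p2 1 p4 1 1 0 p8 1 1 0 0 0 0 1
p1 (pos 1,3,5,7,9,11,13,15): XOR of data positions = 1⊕1⊕0⊕1⊕0⊕0⊕1 = 0
p2 (pos 2,3,6,7,10,11,14,15): XOR of data positions = 1⊕1⊕0⊕1⊕0⊕0⊕1 = 0
p4 (pos 4,5,6,7,12,13,14,15): XOR of data positions = 1⊕1⊕0⊕0⊕0⊕0⊕1 = 1
p8 (pos 8,9,10,11,12,13,14,15): XOR of data positions = 1⊕1⊕0⊕0⊕0⊕0⊕1 = 1
Codeword: 001111011100001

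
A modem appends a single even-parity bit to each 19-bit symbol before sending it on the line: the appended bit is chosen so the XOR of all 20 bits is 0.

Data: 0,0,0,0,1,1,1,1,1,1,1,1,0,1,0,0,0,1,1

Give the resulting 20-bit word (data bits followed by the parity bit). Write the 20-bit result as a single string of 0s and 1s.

XOR of the 19 data bits: 0⊕0⊕0⊕0⊕1⊕1⊕1⊕1⊕1⊕1⊕1⊕1⊕0⊕1⊕0⊕0⊕0⊕1⊕1 = 1
Parity bit = 1 (so all 20 bits XOR to 0).

00001111111101000111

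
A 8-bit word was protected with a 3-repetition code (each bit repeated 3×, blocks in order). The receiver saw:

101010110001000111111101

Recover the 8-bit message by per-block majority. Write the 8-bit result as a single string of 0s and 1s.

10100111

Block 1 (101): 2 ones → 1
Block 2 (010): 1 one → 0
Block 3 (110): 2 ones → 1
Block 4 (001): 1 one → 0
Block 5 (000): 0 ones → 0
Block 6 (111): 3 ones → 1
Block 7 (111): 3 ones → 1
Block 8 (101): 2 ones → 1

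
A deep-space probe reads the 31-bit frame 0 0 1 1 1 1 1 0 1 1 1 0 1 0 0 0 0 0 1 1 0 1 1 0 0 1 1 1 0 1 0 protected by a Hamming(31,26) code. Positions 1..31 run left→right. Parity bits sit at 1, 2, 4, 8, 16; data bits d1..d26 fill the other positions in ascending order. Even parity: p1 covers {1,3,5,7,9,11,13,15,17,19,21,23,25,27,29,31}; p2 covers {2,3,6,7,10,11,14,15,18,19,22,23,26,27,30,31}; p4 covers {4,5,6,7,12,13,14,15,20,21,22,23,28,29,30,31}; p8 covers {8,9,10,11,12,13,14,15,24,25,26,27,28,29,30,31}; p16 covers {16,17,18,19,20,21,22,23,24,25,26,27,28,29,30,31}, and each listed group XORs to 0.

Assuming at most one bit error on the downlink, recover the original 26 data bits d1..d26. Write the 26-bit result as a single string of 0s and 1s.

01111110100001101100111010

s1 (pos 1,3,5,7,9,11,13,15,17,19,21,23,25,27,29,31): 0⊕1⊕1⊕1⊕1⊕1⊕1⊕0⊕0⊕1⊕0⊕1⊕0⊕1⊕0⊕0 = 1
s2 (pos 2,3,6,7,10,11,14,15,18,19,22,23,26,27,30,31): 0⊕1⊕1⊕1⊕1⊕1⊕0⊕0⊕0⊕1⊕1⊕1⊕1⊕1⊕1⊕0 = 1
s4 (pos 4,5,6,7,12,13,14,15,20,21,22,23,28,29,30,31): 1⊕1⊕1⊕1⊕0⊕1⊕0⊕0⊕1⊕0⊕1⊕1⊕1⊕0⊕1⊕0 = 0
s8 (pos 8,9,10,11,12,13,14,15,24,25,26,27,28,29,30,31): 0⊕1⊕1⊕1⊕0⊕1⊕0⊕0⊕0⊕0⊕1⊕1⊕1⊕0⊕1⊕0 = 0
s16 (pos 16,17,18,19,20,21,22,23,24,25,26,27,28,29,30,31): 0⊕0⊕0⊕1⊕1⊕0⊕1⊕1⊕0⊕0⊕1⊕1⊕1⊕0⊕1⊕0 = 0
Syndrome s16…s1 = 00011 → error at position 3.
Flip position 3: 0011111011101000001101100111010 → 0001111011101000001101100111010
Read data bits from positions 3,5,6,7,9,10,11,12,13,14,15,17,18,19,20,21,22,23,24,25,26,27,28,29,30,31: 01111110100001101100111010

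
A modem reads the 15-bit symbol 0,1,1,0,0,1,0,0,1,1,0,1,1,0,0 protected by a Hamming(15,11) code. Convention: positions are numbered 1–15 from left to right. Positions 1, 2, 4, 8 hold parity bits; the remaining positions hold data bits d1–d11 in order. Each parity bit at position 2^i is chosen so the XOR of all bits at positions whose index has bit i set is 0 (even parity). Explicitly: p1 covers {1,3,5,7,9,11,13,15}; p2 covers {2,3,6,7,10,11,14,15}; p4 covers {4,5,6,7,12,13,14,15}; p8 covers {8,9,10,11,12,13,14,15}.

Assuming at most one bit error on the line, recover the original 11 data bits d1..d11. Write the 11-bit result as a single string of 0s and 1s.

11101101100

s1 (pos 1,3,5,7,9,11,13,15): 0⊕1⊕0⊕0⊕1⊕0⊕1⊕0 = 1
s2 (pos 2,3,6,7,10,11,14,15): 1⊕1⊕1⊕0⊕1⊕0⊕0⊕0 = 0
s4 (pos 4,5,6,7,12,13,14,15): 0⊕0⊕1⊕0⊕1⊕1⊕0⊕0 = 1
s8 (pos 8,9,10,11,12,13,14,15): 0⊕1⊕1⊕0⊕1⊕1⊕0⊕0 = 0
Syndrome s8…s1 = 0101 → error at position 5.
Flip position 5: 011001001101100 → 011011001101100
Read data bits from positions 3,5,6,7,9,10,11,12,13,14,15: 11101101100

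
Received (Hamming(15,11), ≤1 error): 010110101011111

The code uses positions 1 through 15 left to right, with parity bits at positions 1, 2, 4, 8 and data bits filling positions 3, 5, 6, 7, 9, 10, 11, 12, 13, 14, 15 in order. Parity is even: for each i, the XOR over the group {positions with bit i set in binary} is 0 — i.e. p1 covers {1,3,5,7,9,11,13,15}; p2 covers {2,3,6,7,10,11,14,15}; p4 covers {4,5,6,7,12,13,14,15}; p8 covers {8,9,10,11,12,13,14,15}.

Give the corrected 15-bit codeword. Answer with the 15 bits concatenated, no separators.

s1 (pos 1,3,5,7,9,11,13,15): 0⊕0⊕1⊕1⊕1⊕1⊕1⊕1 = 0
s2 (pos 2,3,6,7,10,11,14,15): 1⊕0⊕0⊕1⊕0⊕1⊕1⊕1 = 1
s4 (pos 4,5,6,7,12,13,14,15): 1⊕1⊕0⊕1⊕1⊕1⊕1⊕1 = 1
s8 (pos 8,9,10,11,12,13,14,15): 0⊕1⊕0⊕1⊕1⊕1⊕1⊕1 = 0
Syndrome s8…s1 = 0110 → error at position 6.
Flip position 6: 010110101011111 → 010111101011111

010111101011111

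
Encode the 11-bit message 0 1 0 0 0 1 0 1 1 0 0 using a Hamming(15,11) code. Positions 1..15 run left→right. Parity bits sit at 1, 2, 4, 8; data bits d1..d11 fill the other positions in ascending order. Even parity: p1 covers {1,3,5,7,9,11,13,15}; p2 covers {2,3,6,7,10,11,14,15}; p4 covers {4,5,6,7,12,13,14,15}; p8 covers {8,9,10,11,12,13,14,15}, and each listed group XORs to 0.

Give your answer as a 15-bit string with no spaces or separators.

010110010101100

Place data at non-parity positions: p1 p2 0 p4 1 0 0 p8 0 1 0 1 1 0 0
p1 (pos 1,3,5,7,9,11,13,15): XOR of data positions = 0⊕1⊕0⊕0⊕0⊕1⊕0 = 0
p2 (pos 2,3,6,7,10,11,14,15): XOR of data positions = 0⊕0⊕0⊕1⊕0⊕0⊕0 = 1
p4 (pos 4,5,6,7,12,13,14,15): XOR of data positions = 1⊕0⊕0⊕1⊕1⊕0⊕0 = 1
p8 (pos 8,9,10,11,12,13,14,15): XOR of data positions = 0⊕1⊕0⊕1⊕1⊕0⊕0 = 1
Codeword: 010110010101100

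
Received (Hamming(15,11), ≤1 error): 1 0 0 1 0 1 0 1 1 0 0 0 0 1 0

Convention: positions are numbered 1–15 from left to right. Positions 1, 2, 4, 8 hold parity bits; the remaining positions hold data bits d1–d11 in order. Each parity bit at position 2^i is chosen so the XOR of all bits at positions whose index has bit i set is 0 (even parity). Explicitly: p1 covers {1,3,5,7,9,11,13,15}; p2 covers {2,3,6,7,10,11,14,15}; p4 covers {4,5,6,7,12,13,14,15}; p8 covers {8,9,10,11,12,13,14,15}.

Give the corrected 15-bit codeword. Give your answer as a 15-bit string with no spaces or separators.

100101011001010

s1 (pos 1,3,5,7,9,11,13,15): 1⊕0⊕0⊕0⊕1⊕0⊕0⊕0 = 0
s2 (pos 2,3,6,7,10,11,14,15): 0⊕0⊕1⊕0⊕0⊕0⊕1⊕0 = 0
s4 (pos 4,5,6,7,12,13,14,15): 1⊕0⊕1⊕0⊕0⊕0⊕1⊕0 = 1
s8 (pos 8,9,10,11,12,13,14,15): 1⊕1⊕0⊕0⊕0⊕0⊕1⊕0 = 1
Syndrome s8…s1 = 1100 → error at position 12.
Flip position 12: 100101011000010 → 100101011001010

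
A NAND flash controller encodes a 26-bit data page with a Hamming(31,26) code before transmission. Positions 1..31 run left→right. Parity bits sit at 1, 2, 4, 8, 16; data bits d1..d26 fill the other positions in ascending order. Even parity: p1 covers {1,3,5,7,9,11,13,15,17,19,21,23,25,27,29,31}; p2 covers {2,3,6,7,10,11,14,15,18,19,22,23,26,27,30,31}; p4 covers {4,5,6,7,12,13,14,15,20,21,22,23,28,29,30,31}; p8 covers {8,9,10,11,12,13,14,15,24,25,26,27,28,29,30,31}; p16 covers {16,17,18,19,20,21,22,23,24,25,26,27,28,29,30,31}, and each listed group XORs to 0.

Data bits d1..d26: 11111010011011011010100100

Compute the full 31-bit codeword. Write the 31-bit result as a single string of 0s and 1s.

Place data at non-parity positions: p1 p2 1 p4 1 1 1 p8 1 0 1 0 0 1 1 p16 0 1 1 0 1 1 0 1 0 1 0 0 1 0 0
p1 (pos 1,3,5,7,9,11,13,15,17,19,21,23,25,27,29,31): XOR of data positions = 1⊕1⊕1⊕1⊕1⊕0⊕1⊕0⊕1⊕1⊕0⊕0⊕0⊕1⊕0 = 1
p2 (pos 2,3,6,7,10,11,14,15,18,19,22,23,26,27,30,31): XOR of data positions = 1⊕1⊕1⊕0⊕1⊕1⊕1⊕1⊕1⊕1⊕0⊕1⊕0⊕0⊕0 = 0
p4 (pos 4,5,6,7,12,13,14,15,20,21,22,23,28,29,30,31): XOR of data positions = 1⊕1⊕1⊕0⊕0⊕1⊕1⊕0⊕1⊕1⊕0⊕0⊕1⊕0⊕0 = 0
p8 (pos 8,9,10,11,12,13,14,15,24,25,26,27,28,29,30,31): XOR of data positions = 1⊕0⊕1⊕0⊕0⊕1⊕1⊕1⊕0⊕1⊕0⊕0⊕1⊕0⊕0 = 1
p16 (pos 16,17,18,19,20,21,22,23,24,25,26,27,28,29,30,31): XOR of data positions = 0⊕1⊕1⊕0⊕1⊕1⊕0⊕1⊕0⊕1⊕0⊕0⊕1⊕0⊕0 = 1
Codeword: 1010111110100111011011010100100

1010111110100111011011010100100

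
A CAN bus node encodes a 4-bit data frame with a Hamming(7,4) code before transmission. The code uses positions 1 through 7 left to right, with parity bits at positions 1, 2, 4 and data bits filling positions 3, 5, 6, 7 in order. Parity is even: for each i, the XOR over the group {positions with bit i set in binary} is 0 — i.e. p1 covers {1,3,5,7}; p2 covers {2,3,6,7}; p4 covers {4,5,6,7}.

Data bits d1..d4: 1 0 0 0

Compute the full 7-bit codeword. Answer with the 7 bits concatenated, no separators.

1110000

Place data at non-parity positions: p1 p2 1 p4 0 0 0
p1 (pos 1,3,5,7): XOR of data positions = 1⊕0⊕0 = 1
p2 (pos 2,3,6,7): XOR of data positions = 1⊕0⊕0 = 1
p4 (pos 4,5,6,7): XOR of data positions = 0⊕0⊕0 = 0
Codeword: 1110000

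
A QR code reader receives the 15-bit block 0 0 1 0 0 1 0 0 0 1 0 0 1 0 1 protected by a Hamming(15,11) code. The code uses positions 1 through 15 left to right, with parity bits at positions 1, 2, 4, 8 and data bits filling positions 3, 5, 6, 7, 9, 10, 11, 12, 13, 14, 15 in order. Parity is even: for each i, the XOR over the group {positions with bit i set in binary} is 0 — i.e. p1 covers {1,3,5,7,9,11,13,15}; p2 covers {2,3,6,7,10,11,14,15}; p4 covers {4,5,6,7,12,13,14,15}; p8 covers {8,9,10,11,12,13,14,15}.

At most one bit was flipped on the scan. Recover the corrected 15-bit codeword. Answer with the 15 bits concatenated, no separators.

001001000100001

s1 (pos 1,3,5,7,9,11,13,15): 0⊕1⊕0⊕0⊕0⊕0⊕1⊕1 = 1
s2 (pos 2,3,6,7,10,11,14,15): 0⊕1⊕1⊕0⊕1⊕0⊕0⊕1 = 0
s4 (pos 4,5,6,7,12,13,14,15): 0⊕0⊕1⊕0⊕0⊕1⊕0⊕1 = 1
s8 (pos 8,9,10,11,12,13,14,15): 0⊕0⊕1⊕0⊕0⊕1⊕0⊕1 = 1
Syndrome s8…s1 = 1101 → error at position 13.
Flip position 13: 001001000100101 → 001001000100001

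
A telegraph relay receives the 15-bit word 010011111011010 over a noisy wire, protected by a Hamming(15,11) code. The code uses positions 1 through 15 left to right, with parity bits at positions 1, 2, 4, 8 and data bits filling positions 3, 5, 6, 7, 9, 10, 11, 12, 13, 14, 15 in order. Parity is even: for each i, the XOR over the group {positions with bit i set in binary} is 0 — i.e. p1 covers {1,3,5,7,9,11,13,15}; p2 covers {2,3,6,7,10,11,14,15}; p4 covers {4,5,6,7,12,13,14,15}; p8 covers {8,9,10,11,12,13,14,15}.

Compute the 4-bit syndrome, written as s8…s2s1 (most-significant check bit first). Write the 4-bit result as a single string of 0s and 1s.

1110

s1 (pos 1,3,5,7,9,11,13,15): 0⊕0⊕1⊕1⊕1⊕1⊕0⊕0 = 0
s2 (pos 2,3,6,7,10,11,14,15): 1⊕0⊕1⊕1⊕0⊕1⊕1⊕0 = 1
s4 (pos 4,5,6,7,12,13,14,15): 0⊕1⊕1⊕1⊕1⊕0⊕1⊕0 = 1
s8 (pos 8,9,10,11,12,13,14,15): 1⊕1⊕0⊕1⊕1⊕0⊕1⊕0 = 1
Syndrome s8…s1 = 1110 → error at position 14.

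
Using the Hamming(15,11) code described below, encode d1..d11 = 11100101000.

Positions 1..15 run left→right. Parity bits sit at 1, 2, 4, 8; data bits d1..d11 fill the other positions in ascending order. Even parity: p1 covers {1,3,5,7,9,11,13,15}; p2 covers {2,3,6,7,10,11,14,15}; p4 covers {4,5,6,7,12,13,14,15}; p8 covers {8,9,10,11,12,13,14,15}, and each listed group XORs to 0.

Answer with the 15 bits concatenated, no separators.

Place data at non-parity positions: p1 p2 1 p4 1 1 0 p8 0 1 0 1 0 0 0
p1 (pos 1,3,5,7,9,11,13,15): XOR of data positions = 1⊕1⊕0⊕0⊕0⊕0⊕0 = 0
p2 (pos 2,3,6,7,10,11,14,15): XOR of data positions = 1⊕1⊕0⊕1⊕0⊕0⊕0 = 1
p4 (pos 4,5,6,7,12,13,14,15): XOR of data positions = 1⊕1⊕0⊕1⊕0⊕0⊕0 = 1
p8 (pos 8,9,10,11,12,13,14,15): XOR of data positions = 0⊕1⊕0⊕1⊕0⊕0⊕0 = 0
Codeword: 011111000101000

011111000101000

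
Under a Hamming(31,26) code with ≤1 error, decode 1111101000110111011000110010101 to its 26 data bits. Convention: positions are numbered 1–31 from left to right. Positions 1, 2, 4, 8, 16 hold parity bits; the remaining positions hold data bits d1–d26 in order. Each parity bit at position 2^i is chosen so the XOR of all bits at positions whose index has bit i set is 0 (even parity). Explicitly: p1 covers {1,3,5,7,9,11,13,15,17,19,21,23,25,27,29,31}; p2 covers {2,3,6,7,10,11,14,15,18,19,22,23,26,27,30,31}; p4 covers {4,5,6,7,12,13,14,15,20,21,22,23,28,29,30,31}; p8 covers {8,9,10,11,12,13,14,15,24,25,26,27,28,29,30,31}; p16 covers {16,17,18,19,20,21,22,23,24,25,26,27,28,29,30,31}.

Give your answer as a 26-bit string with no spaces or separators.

s1 (pos 1,3,5,7,9,11,13,15,17,19,21,23,25,27,29,31): 1⊕1⊕1⊕1⊕0⊕1⊕0⊕1⊕0⊕1⊕0⊕1⊕0⊕1⊕1⊕1 = 1
s2 (pos 2,3,6,7,10,11,14,15,18,19,22,23,26,27,30,31): 1⊕1⊕0⊕1⊕0⊕1⊕1⊕1⊕1⊕1⊕0⊕1⊕0⊕1⊕0⊕1 = 1
s4 (pos 4,5,6,7,12,13,14,15,20,21,22,23,28,29,30,31): 1⊕1⊕0⊕1⊕1⊕0⊕1⊕1⊕0⊕0⊕0⊕1⊕0⊕1⊕0⊕1 = 1
s8 (pos 8,9,10,11,12,13,14,15,24,25,26,27,28,29,30,31): 0⊕0⊕0⊕1⊕1⊕0⊕1⊕1⊕1⊕0⊕0⊕1⊕0⊕1⊕0⊕1 = 0
s16 (pos 16,17,18,19,20,21,22,23,24,25,26,27,28,29,30,31): 1⊕0⊕1⊕1⊕0⊕0⊕0⊕1⊕1⊕0⊕0⊕1⊕0⊕1⊕0⊕1 = 0
Syndrome s16…s1 = 00111 → error at position 7.
Flip position 7: 1111101000110111011000110010101 → 1111100000110111011000110010101
Read data bits from positions 3,5,6,7,9,10,11,12,13,14,15,17,18,19,20,21,22,23,24,25,26,27,28,29,30,31: 11000011011011000110010101

11000011011011000110010101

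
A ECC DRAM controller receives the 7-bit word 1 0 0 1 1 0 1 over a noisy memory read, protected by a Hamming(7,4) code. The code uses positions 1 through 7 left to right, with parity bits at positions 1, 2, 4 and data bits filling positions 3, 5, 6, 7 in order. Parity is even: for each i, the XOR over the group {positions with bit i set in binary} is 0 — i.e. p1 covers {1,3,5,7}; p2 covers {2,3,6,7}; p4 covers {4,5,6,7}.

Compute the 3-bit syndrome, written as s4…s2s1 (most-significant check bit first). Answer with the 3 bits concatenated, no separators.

s1 (pos 1,3,5,7): 1⊕0⊕1⊕1 = 1
s2 (pos 2,3,6,7): 0⊕0⊕0⊕1 = 1
s4 (pos 4,5,6,7): 1⊕1⊕0⊕1 = 1
Syndrome s4…s1 = 111 → error at position 7.

111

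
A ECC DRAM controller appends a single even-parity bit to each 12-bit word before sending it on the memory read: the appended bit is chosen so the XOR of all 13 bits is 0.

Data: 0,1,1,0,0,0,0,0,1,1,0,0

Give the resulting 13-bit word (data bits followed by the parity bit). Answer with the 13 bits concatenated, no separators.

XOR of the 12 data bits: 0⊕1⊕1⊕0⊕0⊕0⊕0⊕0⊕1⊕1⊕0⊕0 = 0
Parity bit = 0 (so all 13 bits XOR to 0).

0110000011000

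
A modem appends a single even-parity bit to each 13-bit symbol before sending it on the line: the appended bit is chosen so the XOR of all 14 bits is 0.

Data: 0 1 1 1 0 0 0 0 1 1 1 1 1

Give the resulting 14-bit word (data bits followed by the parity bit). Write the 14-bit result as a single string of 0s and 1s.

XOR of the 13 data bits: 0⊕1⊕1⊕1⊕0⊕0⊕0⊕0⊕1⊕1⊕1⊕1⊕1 = 0
Parity bit = 0 (so all 14 bits XOR to 0).

01110000111110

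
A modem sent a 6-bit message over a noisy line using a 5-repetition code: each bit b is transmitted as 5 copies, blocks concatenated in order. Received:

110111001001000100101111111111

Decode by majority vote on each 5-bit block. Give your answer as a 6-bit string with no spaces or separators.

Block 1 (11011): 4 ones → 1
Block 2 (10010): 2 ones → 0
Block 3 (01000): 1 one → 0
Block 4 (10010): 2 ones → 0
Block 5 (11111): 5 ones → 1
Block 6 (11111): 5 ones → 1

100011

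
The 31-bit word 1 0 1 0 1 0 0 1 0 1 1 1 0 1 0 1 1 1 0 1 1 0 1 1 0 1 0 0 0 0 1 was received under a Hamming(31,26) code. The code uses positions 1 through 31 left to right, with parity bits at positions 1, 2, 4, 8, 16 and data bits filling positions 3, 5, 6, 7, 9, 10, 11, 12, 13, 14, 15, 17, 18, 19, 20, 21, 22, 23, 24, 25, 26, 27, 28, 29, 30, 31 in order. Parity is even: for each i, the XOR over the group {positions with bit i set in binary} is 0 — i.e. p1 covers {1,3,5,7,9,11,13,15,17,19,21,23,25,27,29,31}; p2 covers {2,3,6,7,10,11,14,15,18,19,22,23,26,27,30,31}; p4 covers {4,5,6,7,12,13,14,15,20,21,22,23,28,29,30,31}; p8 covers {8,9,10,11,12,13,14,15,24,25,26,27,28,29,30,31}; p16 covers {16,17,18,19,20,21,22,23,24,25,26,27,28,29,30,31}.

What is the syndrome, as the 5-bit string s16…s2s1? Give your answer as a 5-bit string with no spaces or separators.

s1 (pos 1,3,5,7,9,11,13,15,17,19,21,23,25,27,29,31): 1⊕1⊕1⊕0⊕0⊕1⊕0⊕0⊕1⊕0⊕1⊕1⊕0⊕0⊕0⊕1 = 0
s2 (pos 2,3,6,7,10,11,14,15,18,19,22,23,26,27,30,31): 0⊕1⊕0⊕0⊕1⊕1⊕1⊕0⊕1⊕0⊕0⊕1⊕1⊕0⊕0⊕1 = 0
s4 (pos 4,5,6,7,12,13,14,15,20,21,22,23,28,29,30,31): 0⊕1⊕0⊕0⊕1⊕0⊕1⊕0⊕1⊕1⊕0⊕1⊕0⊕0⊕0⊕1 = 1
s8 (pos 8,9,10,11,12,13,14,15,24,25,26,27,28,29,30,31): 1⊕0⊕1⊕1⊕1⊕0⊕1⊕0⊕1⊕0⊕1⊕0⊕0⊕0⊕0⊕1 = 0
s16 (pos 16,17,18,19,20,21,22,23,24,25,26,27,28,29,30,31): 1⊕1⊕1⊕0⊕1⊕1⊕0⊕1⊕1⊕0⊕1⊕0⊕0⊕0⊕0⊕1 = 1
Syndrome s16…s1 = 10100 → error at position 20.

10100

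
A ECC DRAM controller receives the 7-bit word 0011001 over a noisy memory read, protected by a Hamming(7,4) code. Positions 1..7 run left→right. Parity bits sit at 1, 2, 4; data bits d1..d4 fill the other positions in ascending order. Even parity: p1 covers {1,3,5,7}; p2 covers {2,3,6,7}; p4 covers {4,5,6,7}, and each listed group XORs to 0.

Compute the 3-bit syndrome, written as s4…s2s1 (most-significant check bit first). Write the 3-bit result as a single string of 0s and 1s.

s1 (pos 1,3,5,7): 0⊕1⊕0⊕1 = 0
s2 (pos 2,3,6,7): 0⊕1⊕0⊕1 = 0
s4 (pos 4,5,6,7): 1⊕0⊕0⊕1 = 0
Syndrome s4…s1 = 000 → no error.

000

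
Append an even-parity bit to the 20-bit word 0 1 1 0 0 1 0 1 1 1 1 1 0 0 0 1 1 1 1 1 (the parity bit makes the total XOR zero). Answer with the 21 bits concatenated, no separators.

011001011111000111111

XOR of the 20 data bits: 0⊕1⊕1⊕0⊕0⊕1⊕0⊕1⊕1⊕1⊕1⊕1⊕0⊕0⊕0⊕1⊕1⊕1⊕1⊕1 = 1
Parity bit = 1 (so all 21 bits XOR to 0).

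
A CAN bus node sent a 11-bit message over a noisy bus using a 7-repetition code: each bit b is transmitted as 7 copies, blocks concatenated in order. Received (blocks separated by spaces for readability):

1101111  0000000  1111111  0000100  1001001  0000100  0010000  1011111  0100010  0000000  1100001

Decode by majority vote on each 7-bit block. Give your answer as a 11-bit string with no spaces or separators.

Block 1 (1101111): 6 ones → 1
Block 2 (0000000): 0 ones → 0
Block 3 (1111111): 7 ones → 1
Block 4 (0000100): 1 one → 0
Block 5 (1001001): 3 ones → 0
Block 6 (0000100): 1 one → 0
Block 7 (0010000): 1 one → 0
Block 8 (1011111): 6 ones → 1
Block 9 (0100010): 2 ones → 0
Block 10 (0000000): 0 ones → 0
Block 11 (1100001): 3 ones → 0

10100001000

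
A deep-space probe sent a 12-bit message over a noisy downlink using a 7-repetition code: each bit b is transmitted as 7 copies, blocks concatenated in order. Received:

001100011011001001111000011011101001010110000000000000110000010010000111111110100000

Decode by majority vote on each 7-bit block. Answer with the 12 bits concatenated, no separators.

011011000010

Block 1 (0011000): 2 ones → 0
Block 2 (1101100): 4 ones → 1
Block 3 (1001111): 5 ones → 1
Block 4 (0000110): 2 ones → 0
Block 5 (1110100): 4 ones → 1
Block 6 (1010110): 4 ones → 1
Block 7 (0000000): 0 ones → 0
Block 8 (0000011): 2 ones → 0
Block 9 (0000010): 1 one → 0
Block 10 (0100001): 2 ones → 0
Block 11 (1111111): 7 ones → 1
Block 12 (0100000): 1 one → 0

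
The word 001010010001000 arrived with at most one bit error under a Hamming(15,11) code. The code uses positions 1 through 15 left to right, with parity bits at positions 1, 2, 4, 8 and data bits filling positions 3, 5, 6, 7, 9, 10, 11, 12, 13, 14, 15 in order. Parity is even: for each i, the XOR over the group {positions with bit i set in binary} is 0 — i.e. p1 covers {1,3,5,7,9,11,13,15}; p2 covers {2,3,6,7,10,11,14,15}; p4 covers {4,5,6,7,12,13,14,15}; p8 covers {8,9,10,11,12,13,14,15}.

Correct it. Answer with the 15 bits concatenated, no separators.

s1 (pos 1,3,5,7,9,11,13,15): 0⊕1⊕1⊕0⊕0⊕0⊕0⊕0 = 0
s2 (pos 2,3,6,7,10,11,14,15): 0⊕1⊕0⊕0⊕0⊕0⊕0⊕0 = 1
s4 (pos 4,5,6,7,12,13,14,15): 0⊕1⊕0⊕0⊕1⊕0⊕0⊕0 = 0
s8 (pos 8,9,10,11,12,13,14,15): 1⊕0⊕0⊕0⊕1⊕0⊕0⊕0 = 0
Syndrome s8…s1 = 0010 → error at position 2.
Flip position 2: 001010010001000 → 011010010001000

011010010001000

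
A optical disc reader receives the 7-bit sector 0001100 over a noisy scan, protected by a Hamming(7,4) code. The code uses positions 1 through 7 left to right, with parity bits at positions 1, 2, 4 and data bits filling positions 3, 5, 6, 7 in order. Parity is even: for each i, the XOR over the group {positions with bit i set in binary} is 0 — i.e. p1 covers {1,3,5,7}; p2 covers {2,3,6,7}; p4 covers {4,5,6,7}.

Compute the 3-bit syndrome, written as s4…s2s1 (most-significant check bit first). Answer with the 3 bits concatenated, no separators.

001

s1 (pos 1,3,5,7): 0⊕0⊕1⊕0 = 1
s2 (pos 2,3,6,7): 0⊕0⊕0⊕0 = 0
s4 (pos 4,5,6,7): 1⊕1⊕0⊕0 = 0
Syndrome s4…s1 = 001 → error at position 1.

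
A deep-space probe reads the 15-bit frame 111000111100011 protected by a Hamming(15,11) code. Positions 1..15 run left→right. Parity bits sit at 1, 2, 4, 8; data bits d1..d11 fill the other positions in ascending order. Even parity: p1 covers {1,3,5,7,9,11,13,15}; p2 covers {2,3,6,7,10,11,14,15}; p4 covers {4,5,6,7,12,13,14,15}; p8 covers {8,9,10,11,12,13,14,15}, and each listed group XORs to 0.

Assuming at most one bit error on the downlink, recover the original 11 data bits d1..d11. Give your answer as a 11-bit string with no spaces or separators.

10011100111

s1 (pos 1,3,5,7,9,11,13,15): 1⊕1⊕0⊕1⊕1⊕0⊕0⊕1 = 1
s2 (pos 2,3,6,7,10,11,14,15): 1⊕1⊕0⊕1⊕1⊕0⊕1⊕1 = 0
s4 (pos 4,5,6,7,12,13,14,15): 0⊕0⊕0⊕1⊕0⊕0⊕1⊕1 = 1
s8 (pos 8,9,10,11,12,13,14,15): 1⊕1⊕1⊕0⊕0⊕0⊕1⊕1 = 1
Syndrome s8…s1 = 1101 → error at position 13.
Flip position 13: 111000111100011 → 111000111100111
Read data bits from positions 3,5,6,7,9,10,11,12,13,14,15: 10011100111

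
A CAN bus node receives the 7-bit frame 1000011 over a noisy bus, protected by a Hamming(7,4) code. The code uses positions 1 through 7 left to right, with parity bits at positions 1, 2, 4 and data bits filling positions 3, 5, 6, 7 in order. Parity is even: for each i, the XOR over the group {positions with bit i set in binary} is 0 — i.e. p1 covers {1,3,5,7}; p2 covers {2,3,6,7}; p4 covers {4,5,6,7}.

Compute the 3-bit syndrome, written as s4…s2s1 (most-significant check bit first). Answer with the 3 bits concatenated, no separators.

s1 (pos 1,3,5,7): 1⊕0⊕0⊕1 = 0
s2 (pos 2,3,6,7): 0⊕0⊕1⊕1 = 0
s4 (pos 4,5,6,7): 0⊕0⊕1⊕1 = 0
Syndrome s4…s1 = 000 → no error.

000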